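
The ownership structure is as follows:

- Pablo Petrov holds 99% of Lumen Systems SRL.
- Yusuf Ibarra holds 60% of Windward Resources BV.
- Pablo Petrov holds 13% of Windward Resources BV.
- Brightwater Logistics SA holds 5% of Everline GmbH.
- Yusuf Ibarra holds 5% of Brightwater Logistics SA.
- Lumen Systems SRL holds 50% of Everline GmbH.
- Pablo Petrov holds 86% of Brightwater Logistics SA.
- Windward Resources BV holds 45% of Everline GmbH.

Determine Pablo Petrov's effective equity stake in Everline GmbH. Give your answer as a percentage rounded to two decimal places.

59.65%

Pablo reaches Everline along 3 paths.
Via Lumen: 99% × 50% = 49.5%.
Via Brightwater: 86% × 5% = 4.3%.
Via Windward: 13% × 45% = 5.85%.
Total: 49.5% + 4.3% + 5.85% = 59.65%.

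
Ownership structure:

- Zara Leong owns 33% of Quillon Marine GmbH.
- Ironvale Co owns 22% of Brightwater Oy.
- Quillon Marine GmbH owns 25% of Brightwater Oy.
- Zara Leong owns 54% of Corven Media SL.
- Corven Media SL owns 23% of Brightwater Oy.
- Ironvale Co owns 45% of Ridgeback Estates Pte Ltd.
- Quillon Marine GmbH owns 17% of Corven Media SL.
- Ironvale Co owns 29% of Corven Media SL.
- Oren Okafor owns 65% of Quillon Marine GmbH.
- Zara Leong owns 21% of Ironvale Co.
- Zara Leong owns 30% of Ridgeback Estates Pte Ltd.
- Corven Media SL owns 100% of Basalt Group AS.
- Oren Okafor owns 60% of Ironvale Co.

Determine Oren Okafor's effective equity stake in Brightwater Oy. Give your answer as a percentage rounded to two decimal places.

Oren reaches Brightwater along 4 paths.
Via Quillon → Corven: 65% × 17% × 23% = 2.5415%.
Via Ironvale → Corven: 60% × 29% × 23% = 4.002%.
Via Quillon: 65% × 25% = 16.25%.
Via Ironvale: 60% × 22% = 13.2%.
Total: 2.5415% + 4.002% + 16.25% + 13.2% = 35.9935%.
Rounded: 35.99%.

35.99%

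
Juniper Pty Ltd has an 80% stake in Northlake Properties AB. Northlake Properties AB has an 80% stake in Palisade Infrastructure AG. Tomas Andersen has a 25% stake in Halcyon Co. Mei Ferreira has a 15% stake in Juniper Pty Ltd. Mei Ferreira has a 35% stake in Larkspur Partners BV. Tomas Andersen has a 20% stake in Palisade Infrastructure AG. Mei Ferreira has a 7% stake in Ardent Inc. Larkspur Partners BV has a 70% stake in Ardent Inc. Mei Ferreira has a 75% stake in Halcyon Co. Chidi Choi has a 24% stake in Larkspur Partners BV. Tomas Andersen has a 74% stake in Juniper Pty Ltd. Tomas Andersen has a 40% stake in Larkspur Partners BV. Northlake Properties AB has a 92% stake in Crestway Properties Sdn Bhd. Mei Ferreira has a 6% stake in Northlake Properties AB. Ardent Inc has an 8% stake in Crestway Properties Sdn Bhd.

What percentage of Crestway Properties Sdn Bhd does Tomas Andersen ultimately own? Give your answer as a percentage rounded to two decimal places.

Tomas reaches Crestway along 2 paths.
Via Larkspur → Ardent: 40% × 70% × 8% = 2.24%.
Via Juniper → Northlake: 74% × 80% × 92% = 54.464%.
Total: 2.24% + 54.464% = 56.704%.
Rounded: 56.70%.

56.70%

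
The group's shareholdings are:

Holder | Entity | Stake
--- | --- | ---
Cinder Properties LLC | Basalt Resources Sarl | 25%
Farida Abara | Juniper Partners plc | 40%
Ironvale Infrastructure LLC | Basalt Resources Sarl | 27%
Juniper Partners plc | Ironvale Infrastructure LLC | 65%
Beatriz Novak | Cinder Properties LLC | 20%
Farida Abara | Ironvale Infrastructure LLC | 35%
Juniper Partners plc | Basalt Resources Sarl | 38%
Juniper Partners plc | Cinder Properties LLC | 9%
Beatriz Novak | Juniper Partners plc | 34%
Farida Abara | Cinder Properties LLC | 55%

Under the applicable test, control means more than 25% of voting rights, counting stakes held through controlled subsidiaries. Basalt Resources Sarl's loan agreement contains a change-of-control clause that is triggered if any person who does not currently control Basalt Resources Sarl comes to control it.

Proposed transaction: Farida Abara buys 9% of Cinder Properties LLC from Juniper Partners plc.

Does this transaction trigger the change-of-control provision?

The purchase adds only to Farida's holdings (Juniper's stake shrinks), so Farida is the only person who could newly come to control Basalt.
Farida holds 40% of Juniper, so Farida controls Juniper.
Juniper and Farida together hold 65% + 35% = 100% of Ironvale, so Farida controls Ironvale.
Juniper and Farida together hold 9% + 55% = 64% of Cinder, so Farida controls Cinder.
Cinder and Juniper and Ironvale together hold 25% + 38% + 27% = 90% of Basalt, so Farida controls Basalt.
So Farida already controls Basalt before the transaction.
After the purchase, Farida's direct stake in Cinder rises to 55% + 9% = 64%, and Juniper's stake falls to 0%.
Farida controlled Basalt already, so this is not a new person acquiring control; every other person's position is unchanged or reduced.
No new person acquires control, so the clause is not triggered.

No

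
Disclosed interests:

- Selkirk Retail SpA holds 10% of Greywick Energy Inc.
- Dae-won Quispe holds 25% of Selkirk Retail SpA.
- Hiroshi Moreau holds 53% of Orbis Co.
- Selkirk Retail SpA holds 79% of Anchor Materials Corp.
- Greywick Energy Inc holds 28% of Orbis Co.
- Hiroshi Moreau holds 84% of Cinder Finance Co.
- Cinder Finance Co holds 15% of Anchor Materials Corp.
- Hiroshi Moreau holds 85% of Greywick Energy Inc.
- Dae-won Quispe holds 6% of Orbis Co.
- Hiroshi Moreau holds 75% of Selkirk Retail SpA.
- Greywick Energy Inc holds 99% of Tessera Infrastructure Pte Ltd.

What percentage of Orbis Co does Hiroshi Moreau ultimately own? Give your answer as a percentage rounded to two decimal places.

78.90%

Hiroshi reaches Orbis along 3 paths.
Via Selkirk → Greywick: 75% × 10% × 28% = 2.1%.
Via Greywick: 85% × 28% = 23.8%.
Direct stake: 53% = 53%.
Total: 2.1% + 23.8% + 53% = 78.9%.
Rounded: 78.90%.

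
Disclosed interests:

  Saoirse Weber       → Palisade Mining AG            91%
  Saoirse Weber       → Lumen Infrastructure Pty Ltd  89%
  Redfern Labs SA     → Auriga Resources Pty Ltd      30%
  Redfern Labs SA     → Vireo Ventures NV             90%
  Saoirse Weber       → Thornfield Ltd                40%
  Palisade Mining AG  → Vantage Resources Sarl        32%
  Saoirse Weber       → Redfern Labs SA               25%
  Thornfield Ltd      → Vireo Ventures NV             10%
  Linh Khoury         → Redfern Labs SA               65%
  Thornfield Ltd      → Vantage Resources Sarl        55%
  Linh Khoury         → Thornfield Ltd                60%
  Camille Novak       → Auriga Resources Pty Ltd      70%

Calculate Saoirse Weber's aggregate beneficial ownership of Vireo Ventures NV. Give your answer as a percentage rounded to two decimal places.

Saoirse reaches Vireo along 2 paths.
Via Redfern: 25% × 90% = 22.5%.
Via Thornfield: 40% × 10% = 4%.
Total: 22.5% + 4% = 26.5%.
Rounded: 26.50%.

26.50%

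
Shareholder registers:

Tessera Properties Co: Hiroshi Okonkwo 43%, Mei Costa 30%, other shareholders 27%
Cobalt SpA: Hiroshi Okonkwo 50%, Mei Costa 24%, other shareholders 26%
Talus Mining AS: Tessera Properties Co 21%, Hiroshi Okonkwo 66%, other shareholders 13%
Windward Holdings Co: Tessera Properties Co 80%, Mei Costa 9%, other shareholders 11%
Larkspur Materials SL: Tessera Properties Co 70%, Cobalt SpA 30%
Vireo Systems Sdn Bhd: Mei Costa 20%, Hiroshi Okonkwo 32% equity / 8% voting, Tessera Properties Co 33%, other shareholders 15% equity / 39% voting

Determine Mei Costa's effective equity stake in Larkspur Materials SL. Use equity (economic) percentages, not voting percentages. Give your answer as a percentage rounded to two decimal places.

28.20%

Mei reaches Larkspur along 2 paths.
Via Tessera: 30% × 70% = 21%.
Via Cobalt: 24% × 30% = 7.2%.
Total: 21% + 7.2% = 28.2%.
Rounded: 28.20%.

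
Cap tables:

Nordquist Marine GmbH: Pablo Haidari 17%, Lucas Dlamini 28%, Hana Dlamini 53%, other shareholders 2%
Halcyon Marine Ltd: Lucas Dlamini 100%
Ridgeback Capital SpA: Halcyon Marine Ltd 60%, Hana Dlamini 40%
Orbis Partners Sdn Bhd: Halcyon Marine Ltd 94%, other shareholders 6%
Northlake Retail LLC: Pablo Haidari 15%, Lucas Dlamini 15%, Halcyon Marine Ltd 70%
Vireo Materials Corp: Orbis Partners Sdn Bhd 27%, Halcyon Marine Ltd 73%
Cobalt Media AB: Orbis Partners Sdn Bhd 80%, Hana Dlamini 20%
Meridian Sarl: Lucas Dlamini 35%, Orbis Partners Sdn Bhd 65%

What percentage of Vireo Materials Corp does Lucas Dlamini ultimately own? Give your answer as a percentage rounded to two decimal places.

98.38%

Lucas reaches Vireo along 2 paths.
Via Halcyon → Orbis: 100% × 94% × 27% = 25.38%.
Via Halcyon: 100% × 73% = 73%.
Total: 25.38% + 73% = 98.38%.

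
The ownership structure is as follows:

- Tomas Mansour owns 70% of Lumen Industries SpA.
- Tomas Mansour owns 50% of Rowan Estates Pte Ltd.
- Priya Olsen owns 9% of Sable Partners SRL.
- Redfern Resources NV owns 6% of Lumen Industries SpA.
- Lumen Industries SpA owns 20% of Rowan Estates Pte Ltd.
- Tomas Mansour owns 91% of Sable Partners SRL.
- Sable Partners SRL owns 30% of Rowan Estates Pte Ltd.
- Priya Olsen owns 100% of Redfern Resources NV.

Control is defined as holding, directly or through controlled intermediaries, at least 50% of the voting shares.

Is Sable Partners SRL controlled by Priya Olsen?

Priya holds 100% of Redfern, so Priya controls Redfern.
In Sable, Priya's side holds only 9%, not ≥ 50%.
So Priya does not control Sable.

No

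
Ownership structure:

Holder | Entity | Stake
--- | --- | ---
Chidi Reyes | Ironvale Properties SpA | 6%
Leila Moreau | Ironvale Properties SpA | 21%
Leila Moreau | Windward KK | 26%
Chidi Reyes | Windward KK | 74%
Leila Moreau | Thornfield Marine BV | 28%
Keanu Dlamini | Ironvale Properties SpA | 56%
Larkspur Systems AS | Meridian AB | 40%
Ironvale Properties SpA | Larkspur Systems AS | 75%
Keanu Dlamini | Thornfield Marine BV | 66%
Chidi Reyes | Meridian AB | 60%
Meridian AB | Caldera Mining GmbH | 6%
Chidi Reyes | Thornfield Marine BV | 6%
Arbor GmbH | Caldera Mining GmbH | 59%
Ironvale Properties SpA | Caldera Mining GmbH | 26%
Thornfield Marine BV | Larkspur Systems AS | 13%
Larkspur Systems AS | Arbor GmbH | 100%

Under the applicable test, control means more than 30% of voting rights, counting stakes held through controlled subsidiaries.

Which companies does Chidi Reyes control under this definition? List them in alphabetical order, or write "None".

Chidi holds 74% of Windward, so Chidi controls Windward.
Chidi holds 60% of Meridian, so Chidi controls Meridian.
No other company's threshold is met.

Meridian AB, Windward KK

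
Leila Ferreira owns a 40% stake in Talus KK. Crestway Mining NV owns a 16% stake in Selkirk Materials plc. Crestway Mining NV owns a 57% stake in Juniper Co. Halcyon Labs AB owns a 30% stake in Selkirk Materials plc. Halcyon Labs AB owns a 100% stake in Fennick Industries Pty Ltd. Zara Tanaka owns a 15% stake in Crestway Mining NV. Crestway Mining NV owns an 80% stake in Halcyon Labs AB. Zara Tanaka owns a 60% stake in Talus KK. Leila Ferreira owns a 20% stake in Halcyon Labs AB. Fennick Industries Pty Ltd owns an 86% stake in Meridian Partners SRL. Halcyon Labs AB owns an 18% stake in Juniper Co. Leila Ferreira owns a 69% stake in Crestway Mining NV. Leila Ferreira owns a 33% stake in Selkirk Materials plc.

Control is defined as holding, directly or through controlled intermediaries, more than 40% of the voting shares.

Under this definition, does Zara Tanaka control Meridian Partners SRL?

No

Zara holds 60% of Talus, so Zara controls Talus.
Neither Zara nor any entity Zara controls holds any voting interest in Meridian.
So Zara does not control Meridian.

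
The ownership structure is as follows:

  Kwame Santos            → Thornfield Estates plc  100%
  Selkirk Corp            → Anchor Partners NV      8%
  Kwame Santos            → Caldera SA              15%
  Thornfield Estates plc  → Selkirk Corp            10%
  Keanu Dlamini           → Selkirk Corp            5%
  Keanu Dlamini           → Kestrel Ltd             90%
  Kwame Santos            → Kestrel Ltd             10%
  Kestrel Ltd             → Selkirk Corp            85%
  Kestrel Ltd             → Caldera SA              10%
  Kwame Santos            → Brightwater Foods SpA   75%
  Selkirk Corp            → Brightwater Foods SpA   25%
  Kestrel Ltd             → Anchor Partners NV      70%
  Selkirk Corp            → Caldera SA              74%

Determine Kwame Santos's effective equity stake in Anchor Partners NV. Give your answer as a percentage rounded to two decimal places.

8.48%

Kwame reaches Anchor along 3 paths.
Via Thornfield → Selkirk: 100% × 10% × 8% = 0.8%.
Via Kestrel → Selkirk: 10% × 85% × 8% = 0.68%.
Via Kestrel: 10% × 70% = 7%.
Total: 0.8% + 0.68% + 7% = 8.48%.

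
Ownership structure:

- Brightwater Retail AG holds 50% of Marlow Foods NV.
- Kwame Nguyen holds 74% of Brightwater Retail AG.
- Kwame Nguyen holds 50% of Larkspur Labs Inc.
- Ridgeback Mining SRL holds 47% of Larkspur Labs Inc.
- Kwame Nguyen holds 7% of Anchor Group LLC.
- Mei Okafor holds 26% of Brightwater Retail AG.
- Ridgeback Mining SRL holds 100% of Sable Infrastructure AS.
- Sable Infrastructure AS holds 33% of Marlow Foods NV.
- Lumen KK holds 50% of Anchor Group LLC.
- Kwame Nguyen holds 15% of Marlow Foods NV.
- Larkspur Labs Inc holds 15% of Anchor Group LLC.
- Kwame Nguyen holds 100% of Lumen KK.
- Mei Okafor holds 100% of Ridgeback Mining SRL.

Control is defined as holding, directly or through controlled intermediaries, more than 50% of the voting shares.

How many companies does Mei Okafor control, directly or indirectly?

2

Mei holds 100% of Ridgeback, so Mei controls Ridgeback.
Ridgeback holds 100% of Sable, so Mei controls Sable.
No other company's threshold is met.
Mei controls 2 companies.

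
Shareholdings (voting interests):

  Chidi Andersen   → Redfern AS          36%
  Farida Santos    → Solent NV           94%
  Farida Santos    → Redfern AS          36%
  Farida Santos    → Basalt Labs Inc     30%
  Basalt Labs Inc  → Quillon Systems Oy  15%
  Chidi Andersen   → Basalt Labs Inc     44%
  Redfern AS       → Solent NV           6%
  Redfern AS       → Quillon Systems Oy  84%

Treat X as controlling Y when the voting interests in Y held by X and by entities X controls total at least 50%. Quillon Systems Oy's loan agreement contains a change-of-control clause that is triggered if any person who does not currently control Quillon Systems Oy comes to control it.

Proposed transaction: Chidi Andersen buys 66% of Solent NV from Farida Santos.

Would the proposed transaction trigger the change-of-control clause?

The purchase adds only to Chidi's holdings (Farida's stake shrinks), so Chidi is the only person who could newly come to control Quillon.
Chidi's largest direct stake is 44% in Basalt, which does not meet the threshold, so Chidi controls no company.
Neither Chidi nor any entity Chidi controls holds any voting interest in Quillon.
So before the transaction, Chidi does not control Quillon.
After the purchase, Chidi holds 66% of Solent directly, and Farida's stake falls to 28%.
Chidi holds 66% of Solent, so Chidi controls Solent.
After the transaction, neither Chidi nor any entity Chidi controls holds a voting interest in Quillon, so Chidi still does not control it.
No new person acquires control, so the clause is not triggered.

No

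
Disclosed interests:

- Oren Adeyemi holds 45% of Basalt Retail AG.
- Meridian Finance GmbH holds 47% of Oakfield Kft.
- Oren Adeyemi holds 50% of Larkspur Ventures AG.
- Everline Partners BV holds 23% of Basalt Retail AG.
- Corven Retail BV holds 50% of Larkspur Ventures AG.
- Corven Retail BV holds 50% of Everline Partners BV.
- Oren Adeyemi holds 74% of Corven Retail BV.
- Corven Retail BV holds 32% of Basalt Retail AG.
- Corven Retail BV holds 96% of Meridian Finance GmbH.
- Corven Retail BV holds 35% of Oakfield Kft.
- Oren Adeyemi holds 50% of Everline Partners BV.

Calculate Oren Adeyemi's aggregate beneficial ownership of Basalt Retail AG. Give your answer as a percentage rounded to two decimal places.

88.69%

Oren reaches Basalt along 4 paths.
Via Corven: 74% × 32% = 23.68%.
Via Corven → Everline: 74% × 50% × 23% = 8.51%.
Via Everline: 50% × 23% = 11.5%.
Direct stake: 45% = 45%.
Total: 23.68% + 8.51% + 11.5% + 45% = 88.69%.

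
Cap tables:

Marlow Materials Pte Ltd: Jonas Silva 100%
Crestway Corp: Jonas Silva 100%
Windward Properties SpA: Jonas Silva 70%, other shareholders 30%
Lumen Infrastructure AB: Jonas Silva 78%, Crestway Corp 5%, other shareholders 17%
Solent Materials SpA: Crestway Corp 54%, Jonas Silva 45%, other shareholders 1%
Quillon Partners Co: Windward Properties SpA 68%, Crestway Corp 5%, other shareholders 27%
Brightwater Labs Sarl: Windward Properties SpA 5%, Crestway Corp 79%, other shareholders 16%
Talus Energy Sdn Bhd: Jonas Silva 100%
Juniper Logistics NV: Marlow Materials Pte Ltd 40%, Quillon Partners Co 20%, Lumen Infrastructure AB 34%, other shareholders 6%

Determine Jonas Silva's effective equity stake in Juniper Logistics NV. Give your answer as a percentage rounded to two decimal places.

78.74%

Jonas reaches Juniper along 5 paths.
Via Marlow: 100% × 40% = 40%.
Via Windward → Quillon: 70% × 68% × 20% = 9.52%.
Via Crestway → Quillon: 100% × 5% × 20% = 1%.
Via Lumen: 78% × 34% = 26.52%.
Via Crestway → Lumen: 100% × 5% × 34% = 1.7%.
Total: 40% + 9.52% + 1% + 26.52% + 1.7% = 78.74%.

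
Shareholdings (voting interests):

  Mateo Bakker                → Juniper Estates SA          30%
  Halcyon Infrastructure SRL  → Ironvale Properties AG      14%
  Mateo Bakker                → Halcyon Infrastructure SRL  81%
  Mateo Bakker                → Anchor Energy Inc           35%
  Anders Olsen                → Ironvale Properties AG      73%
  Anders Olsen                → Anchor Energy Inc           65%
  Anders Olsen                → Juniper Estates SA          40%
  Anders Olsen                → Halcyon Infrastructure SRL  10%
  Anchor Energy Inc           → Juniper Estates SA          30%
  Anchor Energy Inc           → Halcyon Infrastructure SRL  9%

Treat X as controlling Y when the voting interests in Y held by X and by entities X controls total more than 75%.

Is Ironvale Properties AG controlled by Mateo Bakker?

No

Mateo holds 81% of Halcyon, so Mateo controls Halcyon.
In Ironvale, Mateo's side holds only 14%, not > 75%.
So Mateo does not control Ironvale.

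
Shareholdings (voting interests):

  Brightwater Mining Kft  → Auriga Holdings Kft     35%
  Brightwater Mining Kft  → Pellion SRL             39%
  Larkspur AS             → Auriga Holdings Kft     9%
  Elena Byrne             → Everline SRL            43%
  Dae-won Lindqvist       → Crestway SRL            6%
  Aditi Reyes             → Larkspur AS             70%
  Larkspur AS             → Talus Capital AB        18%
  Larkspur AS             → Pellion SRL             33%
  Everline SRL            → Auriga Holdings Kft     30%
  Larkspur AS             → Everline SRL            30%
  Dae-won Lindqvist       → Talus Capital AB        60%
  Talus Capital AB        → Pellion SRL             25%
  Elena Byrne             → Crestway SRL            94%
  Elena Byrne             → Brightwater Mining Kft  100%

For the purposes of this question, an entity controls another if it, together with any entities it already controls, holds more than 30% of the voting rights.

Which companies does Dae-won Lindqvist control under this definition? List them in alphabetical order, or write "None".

Talus Capital AB

Dae-won holds 60% of Talus, so Dae-won controls Talus.
No other company's threshold is met.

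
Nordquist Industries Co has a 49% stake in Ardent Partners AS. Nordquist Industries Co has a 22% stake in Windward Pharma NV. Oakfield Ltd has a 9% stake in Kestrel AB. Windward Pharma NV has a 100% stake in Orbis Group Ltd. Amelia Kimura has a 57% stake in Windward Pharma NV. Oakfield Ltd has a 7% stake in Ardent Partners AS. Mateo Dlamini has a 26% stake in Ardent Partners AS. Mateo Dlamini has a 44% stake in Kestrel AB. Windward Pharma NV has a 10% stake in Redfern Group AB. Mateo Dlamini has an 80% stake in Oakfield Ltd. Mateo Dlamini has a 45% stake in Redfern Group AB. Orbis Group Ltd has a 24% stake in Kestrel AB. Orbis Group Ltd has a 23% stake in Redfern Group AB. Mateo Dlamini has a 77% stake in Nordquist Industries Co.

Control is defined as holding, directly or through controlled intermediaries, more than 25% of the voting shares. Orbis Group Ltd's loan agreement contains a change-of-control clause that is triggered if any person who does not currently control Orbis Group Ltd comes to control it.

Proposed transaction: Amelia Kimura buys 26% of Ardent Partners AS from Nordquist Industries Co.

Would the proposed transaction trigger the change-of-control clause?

No

The purchase adds only to Amelia's holdings (Nordquist's stake shrinks), so Amelia is the only person who could newly come to control Orbis.
Amelia holds 57% of Windward, so Amelia controls Windward.
Windward holds 100% of Orbis, so Amelia controls Orbis.
So Amelia already controls Orbis before the transaction.
After the purchase, Amelia holds 26% of Ardent directly, and Nordquist's stake falls to 23%.
Amelia controlled Orbis already, so this is not a new person acquiring control; every other person's position is unchanged or reduced.
No new person acquires control, so the clause is not triggered.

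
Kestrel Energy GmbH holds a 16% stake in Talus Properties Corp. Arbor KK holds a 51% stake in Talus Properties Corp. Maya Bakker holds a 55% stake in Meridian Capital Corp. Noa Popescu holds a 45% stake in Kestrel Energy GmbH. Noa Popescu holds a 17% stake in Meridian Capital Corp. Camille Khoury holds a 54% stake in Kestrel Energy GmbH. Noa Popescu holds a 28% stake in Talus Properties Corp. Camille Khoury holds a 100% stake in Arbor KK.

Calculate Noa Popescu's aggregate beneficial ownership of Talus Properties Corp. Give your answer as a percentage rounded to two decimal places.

35.20%

Noa reaches Talus along 2 paths.
Direct stake: 28% = 28%.
Via Kestrel: 45% × 16% = 7.2%.
Total: 28% + 7.2% = 35.2%.
Rounded: 35.20%.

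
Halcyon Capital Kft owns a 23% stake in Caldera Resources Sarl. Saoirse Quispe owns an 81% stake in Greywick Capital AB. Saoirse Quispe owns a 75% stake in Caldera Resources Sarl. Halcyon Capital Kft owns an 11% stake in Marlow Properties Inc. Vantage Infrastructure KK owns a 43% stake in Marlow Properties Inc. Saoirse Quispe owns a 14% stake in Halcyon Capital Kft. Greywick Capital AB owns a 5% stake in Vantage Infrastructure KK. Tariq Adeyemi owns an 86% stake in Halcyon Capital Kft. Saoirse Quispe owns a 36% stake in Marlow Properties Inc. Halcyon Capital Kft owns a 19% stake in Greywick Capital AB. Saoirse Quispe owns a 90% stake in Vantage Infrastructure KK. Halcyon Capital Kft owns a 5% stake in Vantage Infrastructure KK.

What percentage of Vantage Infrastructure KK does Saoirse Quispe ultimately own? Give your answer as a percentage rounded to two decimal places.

94.88%

Saoirse reaches Vantage along 4 paths.
Via Halcyon → Greywick: 14% × 19% × 5% = 0.133%.
Via Greywick: 81% × 5% = 4.05%.
Direct stake: 90% = 90%.
Via Halcyon: 14% × 5% = 0.7%.
Total: 0.133% + 4.05% + 90% + 0.7% = 94.883%.
Rounded: 94.88%.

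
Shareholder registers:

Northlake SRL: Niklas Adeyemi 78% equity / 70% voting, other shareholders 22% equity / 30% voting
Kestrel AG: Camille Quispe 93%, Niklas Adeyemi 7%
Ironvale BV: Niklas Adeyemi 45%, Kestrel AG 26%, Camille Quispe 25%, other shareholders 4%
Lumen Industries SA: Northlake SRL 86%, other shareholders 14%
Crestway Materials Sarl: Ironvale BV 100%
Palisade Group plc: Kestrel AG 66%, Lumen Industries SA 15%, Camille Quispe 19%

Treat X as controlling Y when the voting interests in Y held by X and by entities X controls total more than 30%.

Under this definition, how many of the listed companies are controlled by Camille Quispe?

Camille holds 93% of Kestrel, so Camille controls Kestrel.
Kestrel and Camille together hold 26% + 25% = 51% of Ironvale, so Camille controls Ironvale.
Ironvale holds 100% of Crestway, so Camille controls Crestway.
Kestrel and Camille together hold 66% + 19% = 85% of Palisade, so Camille controls Palisade.
No other company's threshold is met.
Camille controls 4 companies.

4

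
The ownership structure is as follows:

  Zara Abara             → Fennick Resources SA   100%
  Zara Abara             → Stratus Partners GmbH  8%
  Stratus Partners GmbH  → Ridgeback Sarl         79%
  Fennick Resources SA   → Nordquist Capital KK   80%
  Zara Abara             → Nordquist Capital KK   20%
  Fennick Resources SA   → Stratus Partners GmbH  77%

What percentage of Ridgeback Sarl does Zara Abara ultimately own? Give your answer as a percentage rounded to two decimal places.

Zara reaches Ridgeback along 2 paths.
Via Fennick → Stratus: 100% × 77% × 79% = 60.83%.
Via Stratus: 8% × 79% = 6.32%.
Total: 60.83% + 6.32% = 67.15%.

67.15%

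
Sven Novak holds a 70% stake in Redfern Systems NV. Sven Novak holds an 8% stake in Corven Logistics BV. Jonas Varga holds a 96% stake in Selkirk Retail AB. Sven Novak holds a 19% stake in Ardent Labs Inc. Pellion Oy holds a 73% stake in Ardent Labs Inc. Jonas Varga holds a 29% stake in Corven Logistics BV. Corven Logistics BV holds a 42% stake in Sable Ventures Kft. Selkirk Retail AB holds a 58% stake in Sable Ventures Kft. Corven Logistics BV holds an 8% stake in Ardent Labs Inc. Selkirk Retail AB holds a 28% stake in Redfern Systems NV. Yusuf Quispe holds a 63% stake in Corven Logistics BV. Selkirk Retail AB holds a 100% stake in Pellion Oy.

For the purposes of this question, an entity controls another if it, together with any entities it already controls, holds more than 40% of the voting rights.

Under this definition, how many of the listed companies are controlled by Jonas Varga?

Jonas holds 96% of Selkirk, so Jonas controls Selkirk.
Selkirk holds 100% of Pellion, so Jonas controls Pellion.
Selkirk holds 58% of Sable, so Jonas controls Sable.
Pellion holds 73% of Ardent, so Jonas controls Ardent.
No other company's threshold is met.
Jonas controls 4 companies.

4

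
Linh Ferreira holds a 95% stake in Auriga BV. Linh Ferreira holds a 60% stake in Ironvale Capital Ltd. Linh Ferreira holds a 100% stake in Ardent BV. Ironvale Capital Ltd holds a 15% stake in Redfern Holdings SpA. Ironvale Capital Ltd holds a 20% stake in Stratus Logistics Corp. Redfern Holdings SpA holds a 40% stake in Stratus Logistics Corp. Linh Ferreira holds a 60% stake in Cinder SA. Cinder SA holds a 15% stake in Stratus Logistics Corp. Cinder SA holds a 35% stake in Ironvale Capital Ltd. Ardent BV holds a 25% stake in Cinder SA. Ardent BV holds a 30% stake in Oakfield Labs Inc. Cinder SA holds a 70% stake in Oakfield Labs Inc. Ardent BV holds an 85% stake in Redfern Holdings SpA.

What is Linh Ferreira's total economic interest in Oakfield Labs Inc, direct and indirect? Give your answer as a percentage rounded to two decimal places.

Linh reaches Oakfield along 3 paths.
Via Ardent → Cinder: 100% × 25% × 70% = 17.5%.
Via Cinder: 60% × 70% = 42%.
Via Ardent: 100% × 30% = 30%.
Total: 17.5% + 42% + 30% = 89.5%.
Rounded: 89.50%.

89.50%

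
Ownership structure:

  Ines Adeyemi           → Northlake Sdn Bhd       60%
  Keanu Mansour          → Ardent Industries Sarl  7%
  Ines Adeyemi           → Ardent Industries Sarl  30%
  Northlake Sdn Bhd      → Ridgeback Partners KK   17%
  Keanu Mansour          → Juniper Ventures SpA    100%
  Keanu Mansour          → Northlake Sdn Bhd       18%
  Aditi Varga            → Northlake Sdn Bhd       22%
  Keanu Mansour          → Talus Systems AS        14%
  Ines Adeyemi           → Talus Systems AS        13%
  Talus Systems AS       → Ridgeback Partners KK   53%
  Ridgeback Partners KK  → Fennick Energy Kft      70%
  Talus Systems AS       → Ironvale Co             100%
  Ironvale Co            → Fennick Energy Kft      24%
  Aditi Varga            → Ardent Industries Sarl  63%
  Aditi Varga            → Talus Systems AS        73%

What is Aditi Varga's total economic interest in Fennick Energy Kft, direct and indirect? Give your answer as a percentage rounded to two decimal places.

47.22%

Aditi reaches Fennick along 3 paths.
Via Northlake → Ridgeback: 22% × 17% × 70% = 2.618%.
Via Talus → Ridgeback: 73% × 53% × 70% = 27.083%.
Via Talus → Ironvale: 73% × 100% × 24% = 17.52%.
Total: 2.618% + 27.083% + 17.52% = 47.221%.
Rounded: 47.22%.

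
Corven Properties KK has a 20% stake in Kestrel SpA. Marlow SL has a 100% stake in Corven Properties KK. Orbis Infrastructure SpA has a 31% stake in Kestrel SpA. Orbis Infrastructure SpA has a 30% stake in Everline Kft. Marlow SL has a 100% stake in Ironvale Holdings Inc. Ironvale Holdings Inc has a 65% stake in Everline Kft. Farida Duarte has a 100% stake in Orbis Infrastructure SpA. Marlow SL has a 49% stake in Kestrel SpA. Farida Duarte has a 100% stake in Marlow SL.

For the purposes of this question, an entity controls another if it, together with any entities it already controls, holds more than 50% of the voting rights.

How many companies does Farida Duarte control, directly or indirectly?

Farida holds 100% of Orbis, so Farida controls Orbis.
Farida holds 100% of Marlow, so Farida controls Marlow.
Marlow holds 100% of Corven, so Farida controls Corven.
Marlow holds 100% of Ironvale, so Farida controls Ironvale.
Ironvale and Orbis together hold 65% + 30% = 95% of Everline, so Farida controls Everline.
Orbis and Marlow and Corven together hold 31% + 49% + 20% = 100% of Kestrel, so Farida controls Kestrel.
Farida controls 6 companies.

6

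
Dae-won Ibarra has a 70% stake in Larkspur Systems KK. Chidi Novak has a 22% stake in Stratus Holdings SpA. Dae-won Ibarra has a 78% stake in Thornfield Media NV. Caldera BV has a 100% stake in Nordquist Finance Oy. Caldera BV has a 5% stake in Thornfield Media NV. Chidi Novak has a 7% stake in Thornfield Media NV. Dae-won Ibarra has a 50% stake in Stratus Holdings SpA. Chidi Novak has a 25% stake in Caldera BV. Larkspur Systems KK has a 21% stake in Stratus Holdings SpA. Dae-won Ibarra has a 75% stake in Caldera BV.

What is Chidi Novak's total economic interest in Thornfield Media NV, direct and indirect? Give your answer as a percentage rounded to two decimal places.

Chidi reaches Thornfield along 2 paths.
Via Caldera: 25% × 5% = 1.25%.
Direct stake: 7% = 7%.
Total: 1.25% + 7% = 8.25%.

8.25%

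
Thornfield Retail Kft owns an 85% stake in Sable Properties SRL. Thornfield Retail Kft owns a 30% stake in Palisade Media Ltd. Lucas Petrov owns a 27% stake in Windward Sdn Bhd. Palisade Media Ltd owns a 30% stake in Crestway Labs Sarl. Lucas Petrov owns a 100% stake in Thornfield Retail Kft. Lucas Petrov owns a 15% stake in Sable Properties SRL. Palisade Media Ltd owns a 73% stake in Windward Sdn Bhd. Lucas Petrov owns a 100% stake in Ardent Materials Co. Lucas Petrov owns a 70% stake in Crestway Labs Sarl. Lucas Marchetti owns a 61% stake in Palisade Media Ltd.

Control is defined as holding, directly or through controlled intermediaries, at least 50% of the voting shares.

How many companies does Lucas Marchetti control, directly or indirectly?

Lucas Marchetti holds 61% of Palisade, so Lucas Marchetti controls Palisade.
Palisade holds 73% of Windward, so Lucas Marchetti controls Windward.
No other company's threshold is met.
Lucas Marchetti controls 2 companies.

2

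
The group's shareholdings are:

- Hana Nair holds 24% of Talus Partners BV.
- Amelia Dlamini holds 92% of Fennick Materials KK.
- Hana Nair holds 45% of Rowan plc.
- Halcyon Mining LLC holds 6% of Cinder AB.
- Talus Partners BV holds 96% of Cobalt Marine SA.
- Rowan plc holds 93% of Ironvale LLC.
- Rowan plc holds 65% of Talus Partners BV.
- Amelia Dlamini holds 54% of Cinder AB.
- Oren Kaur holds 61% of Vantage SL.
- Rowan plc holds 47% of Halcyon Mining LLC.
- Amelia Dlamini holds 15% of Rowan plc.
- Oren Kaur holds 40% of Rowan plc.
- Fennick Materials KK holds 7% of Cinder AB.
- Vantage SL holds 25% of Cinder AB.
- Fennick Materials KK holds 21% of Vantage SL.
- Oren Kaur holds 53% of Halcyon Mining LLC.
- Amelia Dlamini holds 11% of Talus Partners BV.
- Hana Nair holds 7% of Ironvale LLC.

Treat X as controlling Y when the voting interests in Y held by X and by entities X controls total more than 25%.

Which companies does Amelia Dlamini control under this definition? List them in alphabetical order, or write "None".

Amelia holds 92% of Fennick, so Amelia controls Fennick.
Amelia and Fennick together hold 54% + 7% = 61% of Cinder, so Amelia controls Cinder.
No other company's threshold is met.

Cinder AB, Fennick Materials KK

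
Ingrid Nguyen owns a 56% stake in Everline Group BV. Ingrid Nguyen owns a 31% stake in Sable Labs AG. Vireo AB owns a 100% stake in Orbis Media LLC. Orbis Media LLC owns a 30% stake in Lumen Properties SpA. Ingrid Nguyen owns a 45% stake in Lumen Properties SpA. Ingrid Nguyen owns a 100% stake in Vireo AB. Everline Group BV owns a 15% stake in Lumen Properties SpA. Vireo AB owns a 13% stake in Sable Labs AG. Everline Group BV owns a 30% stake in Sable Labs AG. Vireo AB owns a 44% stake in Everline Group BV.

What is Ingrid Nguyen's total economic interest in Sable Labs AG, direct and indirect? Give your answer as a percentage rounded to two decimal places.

74.00%

Ingrid reaches Sable along 4 paths.
Direct stake: 31% = 31%.
Via Everline: 56% × 30% = 16.8%.
Via Vireo → Everline: 100% × 44% × 30% = 13.2%.
Via Vireo: 100% × 13% = 13%.
Total: 31% + 16.8% + 13.2% + 13% = 74%.
Rounded: 74.00%.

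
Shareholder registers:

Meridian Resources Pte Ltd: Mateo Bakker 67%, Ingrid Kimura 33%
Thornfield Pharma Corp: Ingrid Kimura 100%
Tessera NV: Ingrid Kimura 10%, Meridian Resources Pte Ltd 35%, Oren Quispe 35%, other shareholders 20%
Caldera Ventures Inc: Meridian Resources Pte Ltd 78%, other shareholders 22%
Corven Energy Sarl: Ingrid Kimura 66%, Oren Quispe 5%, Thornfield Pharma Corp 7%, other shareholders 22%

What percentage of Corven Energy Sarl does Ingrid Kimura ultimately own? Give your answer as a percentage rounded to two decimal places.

Ingrid reaches Corven along 2 paths.
Direct stake: 66% = 66%.
Via Thornfield: 100% × 7% = 7%.
Total: 66% + 7% = 73%.
Rounded: 73.00%.

73.00%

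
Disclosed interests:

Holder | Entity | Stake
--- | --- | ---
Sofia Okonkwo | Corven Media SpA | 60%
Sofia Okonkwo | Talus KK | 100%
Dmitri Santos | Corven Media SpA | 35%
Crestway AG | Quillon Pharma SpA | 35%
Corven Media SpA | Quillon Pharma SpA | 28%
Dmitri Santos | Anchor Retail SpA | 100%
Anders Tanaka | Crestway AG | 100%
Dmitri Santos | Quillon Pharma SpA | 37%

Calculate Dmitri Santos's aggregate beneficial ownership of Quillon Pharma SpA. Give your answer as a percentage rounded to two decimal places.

Dmitri reaches Quillon along 2 paths.
Direct stake: 37% = 37%.
Via Corven: 35% × 28% = 9.8%.
Total: 37% + 9.8% = 46.8%.
Rounded: 46.80%.

46.80%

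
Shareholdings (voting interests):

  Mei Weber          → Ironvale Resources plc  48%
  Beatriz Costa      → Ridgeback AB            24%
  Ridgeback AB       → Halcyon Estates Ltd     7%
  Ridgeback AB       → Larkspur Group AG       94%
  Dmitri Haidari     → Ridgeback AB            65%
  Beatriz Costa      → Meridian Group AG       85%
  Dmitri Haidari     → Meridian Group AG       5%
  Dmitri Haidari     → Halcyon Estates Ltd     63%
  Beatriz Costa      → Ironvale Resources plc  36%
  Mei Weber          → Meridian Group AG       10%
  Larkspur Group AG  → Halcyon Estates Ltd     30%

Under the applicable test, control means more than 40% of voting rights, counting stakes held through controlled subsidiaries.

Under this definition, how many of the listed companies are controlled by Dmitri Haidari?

3

Dmitri holds 65% of Ridgeback, so Dmitri controls Ridgeback.
Ridgeback holds 94% of Larkspur, so Dmitri controls Larkspur.
Ridgeback and Dmitri and Larkspur together hold 7% + 63% + 30% = 100% of Halcyon, so Dmitri controls Halcyon.
No other company's threshold is met.
Dmitri controls 3 companies.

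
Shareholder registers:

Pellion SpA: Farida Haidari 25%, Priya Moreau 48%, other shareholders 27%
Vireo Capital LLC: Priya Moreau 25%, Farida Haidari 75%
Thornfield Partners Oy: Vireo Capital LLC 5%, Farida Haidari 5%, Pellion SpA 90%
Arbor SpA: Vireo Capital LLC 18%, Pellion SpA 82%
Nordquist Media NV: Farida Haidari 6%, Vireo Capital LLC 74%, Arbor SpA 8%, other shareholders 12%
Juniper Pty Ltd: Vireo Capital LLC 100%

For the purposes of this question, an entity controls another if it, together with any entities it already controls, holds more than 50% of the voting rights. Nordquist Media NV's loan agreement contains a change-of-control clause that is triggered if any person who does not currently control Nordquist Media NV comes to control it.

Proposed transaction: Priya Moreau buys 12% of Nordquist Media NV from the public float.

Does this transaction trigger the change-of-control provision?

No

The purchase changes only Priya's holdings, so Priya is the only person who could newly come to control Nordquist.
Priya's largest direct stake is 48% in Pellion, which does not meet the threshold, so Priya controls no company.
Neither Priya nor any entity Priya controls holds any voting interest in Nordquist.
So before the transaction, Priya does not control Nordquist.
After the purchase, Priya holds 12% of Nordquist directly.
After the transaction, Priya's side holds 12% of Nordquist, not > 50%, so Priya still does not control Nordquist.
No new person acquires control, so the clause is not triggered.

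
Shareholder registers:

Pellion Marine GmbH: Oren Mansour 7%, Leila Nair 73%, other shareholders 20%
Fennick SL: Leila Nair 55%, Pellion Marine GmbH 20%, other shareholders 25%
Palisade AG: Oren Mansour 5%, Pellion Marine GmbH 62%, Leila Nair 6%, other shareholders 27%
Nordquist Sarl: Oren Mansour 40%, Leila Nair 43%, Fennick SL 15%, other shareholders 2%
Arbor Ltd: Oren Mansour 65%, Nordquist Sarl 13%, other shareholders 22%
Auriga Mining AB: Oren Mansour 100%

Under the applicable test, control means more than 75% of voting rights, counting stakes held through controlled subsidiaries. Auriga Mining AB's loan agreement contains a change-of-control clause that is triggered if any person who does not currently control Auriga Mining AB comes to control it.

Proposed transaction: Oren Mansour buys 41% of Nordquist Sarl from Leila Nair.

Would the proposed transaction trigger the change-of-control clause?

No

The purchase adds only to Oren's holdings (Leila's stake shrinks), so Oren is the only person who could newly come to control Auriga.
Oren holds 100% of Auriga, so Oren controls Auriga.
So Oren already controls Auriga before the transaction.
After the purchase, Oren's direct stake in Nordquist rises to 40% + 41% = 81%, and Leila's stake falls to 2%.
Oren controlled Auriga already, so this is not a new person acquiring control; every other person's position is unchanged or reduced.
No new person acquires control, so the clause is not triggered.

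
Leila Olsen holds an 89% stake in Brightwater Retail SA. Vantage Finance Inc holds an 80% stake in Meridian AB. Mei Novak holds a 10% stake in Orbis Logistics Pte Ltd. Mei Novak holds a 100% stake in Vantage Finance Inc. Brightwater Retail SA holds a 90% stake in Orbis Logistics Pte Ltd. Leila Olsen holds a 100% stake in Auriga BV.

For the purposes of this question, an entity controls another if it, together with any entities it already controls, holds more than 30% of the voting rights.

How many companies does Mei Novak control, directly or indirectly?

Mei holds 100% of Vantage, so Mei controls Vantage.
Vantage holds 80% of Meridian, so Mei controls Meridian.
No other company's threshold is met.
Mei controls 2 companies.

2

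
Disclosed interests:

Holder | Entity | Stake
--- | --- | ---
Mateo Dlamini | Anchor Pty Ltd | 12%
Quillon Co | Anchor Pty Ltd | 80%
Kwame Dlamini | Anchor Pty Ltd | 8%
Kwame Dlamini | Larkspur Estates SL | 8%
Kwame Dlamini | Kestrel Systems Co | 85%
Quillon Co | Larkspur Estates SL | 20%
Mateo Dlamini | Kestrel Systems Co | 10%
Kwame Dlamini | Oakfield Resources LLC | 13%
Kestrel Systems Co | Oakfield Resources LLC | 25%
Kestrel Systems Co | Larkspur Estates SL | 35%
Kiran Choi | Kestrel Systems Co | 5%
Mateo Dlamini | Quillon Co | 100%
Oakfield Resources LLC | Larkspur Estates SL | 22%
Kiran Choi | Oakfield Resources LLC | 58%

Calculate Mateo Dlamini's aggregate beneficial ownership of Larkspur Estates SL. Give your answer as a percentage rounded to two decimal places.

Mateo reaches Larkspur along 3 paths.
Via Kestrel: 10% × 35% = 3.5%.
Via Quillon: 100% × 20% = 20%.
Via Kestrel → Oakfield: 10% × 25% × 22% = 0.55%.
Total: 3.5% + 20% + 0.55% = 24.05%.

24.05%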